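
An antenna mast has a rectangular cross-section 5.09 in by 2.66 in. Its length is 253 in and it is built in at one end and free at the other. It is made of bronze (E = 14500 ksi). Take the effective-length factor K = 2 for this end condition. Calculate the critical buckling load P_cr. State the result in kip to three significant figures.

Buckling occurs about the weak axis: I_min = h·b³/12 with b = 2.66 in (the shorter side).
I_min = 5.09×2.66³/12 = 7.983 in⁴
Effective length L_e = K·L = 2 × 253 = 506.0 in
P_cr = π²EI / L_e² = π² × 14500×10³ × 7.983 / 506.0² = 4.462×10^3 lb

P_cr ≈ 4.46 kip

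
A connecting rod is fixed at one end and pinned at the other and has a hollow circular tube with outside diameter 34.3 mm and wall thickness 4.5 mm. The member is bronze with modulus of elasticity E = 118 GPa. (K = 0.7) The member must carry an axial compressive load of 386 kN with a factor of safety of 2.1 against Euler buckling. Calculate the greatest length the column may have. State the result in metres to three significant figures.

Inner diameter d_i = 34.3 − 2×4.5 = 25.30 mm
I = π(d_o⁴ − d_i⁴)/64 = π(34.3⁴ − 25.30⁴)/64 = 4.783×10^4 mm⁴
I = 4.783×10^-8 m⁴
Required critical load P_cr = n·P = 2.1 × 386 = 810.6 kN = 8.106×10^5 N
From P_cr = π²EI/(K·L)²:  L = (1/K)·√(π²EI/P_cr) = (1/0.7)·√(π²×1.18×10^11×4.783×10^-8/8.106×10^5)
L = 0.374 m

L_max ≈ 0.374 m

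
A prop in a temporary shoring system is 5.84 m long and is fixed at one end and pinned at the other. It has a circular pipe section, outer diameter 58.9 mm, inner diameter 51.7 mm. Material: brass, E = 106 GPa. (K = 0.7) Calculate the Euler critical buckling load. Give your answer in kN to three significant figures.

P_cr ≈ 15.0 kN

d_o = 58.9 mm, d_i = 51.7 mm
I = π(d_o⁴ − d_i⁴)/64 = π(58.9⁴ − 51.70⁴)/64 = 2.401×10^5 mm⁴
I = 2.401×10^5 mm⁴ = 2.401×10^-7 m⁴
Effective length L_e = K·L = 0.7 × 5.84 = 4.088 m
P_cr = π²EI / L_e² = π² × 106×10⁹ × 2.401×10^-7 / 4.088² = 1.503×10^4 N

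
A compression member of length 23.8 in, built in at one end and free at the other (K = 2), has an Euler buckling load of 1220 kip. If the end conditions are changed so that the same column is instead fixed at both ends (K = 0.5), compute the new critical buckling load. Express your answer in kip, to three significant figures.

P_cr ≈ 19500 kip

P_cr ∝ 1/K², so P_cr,new = P_cr,old × (K_old/K_new)² = 1220 × (2/0.5)²
= 1220 × 16.00 = 19500 kip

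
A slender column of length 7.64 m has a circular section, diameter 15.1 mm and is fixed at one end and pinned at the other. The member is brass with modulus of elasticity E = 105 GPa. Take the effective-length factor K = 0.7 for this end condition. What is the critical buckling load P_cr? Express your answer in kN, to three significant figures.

P_cr ≈ 0.0925 kN

I = πd⁴/64 = π×15.1⁴/64 = 2.552×10^3 mm⁴
I = 2.552×10^3 mm⁴ = 2.552×10^-9 m⁴
Effective length L_e = K·L = 0.7 × 7.64 = 5.348 m
P_cr = π²EI / L_e² = π² × 105×10⁹ × 2.552×10^-9 / 5.348² = 92.47 N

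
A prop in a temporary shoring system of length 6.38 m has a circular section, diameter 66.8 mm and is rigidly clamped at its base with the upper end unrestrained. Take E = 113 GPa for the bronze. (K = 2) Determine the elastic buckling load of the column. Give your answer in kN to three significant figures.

P_cr ≈ 6.70 kN

I = πd⁴/64 = π×66.8⁴/64 = 9.774×10^5 mm⁴
I = 9.774×10^5 mm⁴ = 9.774×10^-7 m⁴
Effective length L_e = K·L = 2 × 6.38 = 12.76 m
P_cr = π²EI / L_e² = π² × 113×10⁹ × 9.774×10^-7 / 12.76² = 6.695×10^3 N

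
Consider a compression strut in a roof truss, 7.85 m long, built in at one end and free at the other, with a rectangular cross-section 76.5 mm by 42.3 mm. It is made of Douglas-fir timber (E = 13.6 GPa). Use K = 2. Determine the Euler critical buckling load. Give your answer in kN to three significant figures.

Buckling occurs about the weak axis: I_min = h·b³/12 with b = 42.3 mm (the shorter side).
I_min = 76.5×42.3³/12 = 4.825×10^5 mm⁴
I = 4.825×10^5 mm⁴ = 4.825×10^-7 m⁴
Effective length L_e = K·L = 2 × 7.85 = 15.70 m
P_cr = π²EI / L_e² = π² × 13.6×10⁹ × 4.825×10^-7 / 15.70² = 262.7 N

P_cr ≈ 0.263 kN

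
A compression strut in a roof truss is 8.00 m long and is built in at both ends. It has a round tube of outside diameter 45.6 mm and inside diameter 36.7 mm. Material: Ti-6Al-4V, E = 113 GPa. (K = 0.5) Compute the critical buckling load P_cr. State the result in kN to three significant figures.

P_cr ≈ 8.59 kN

d_o = 45.6 mm, d_i = 36.7 mm
I = π(d_o⁴ − d_i⁴)/64 = π(45.6⁴ − 36.70⁴)/64 = 1.232×10^5 mm⁴
I = 1.232×10^5 mm⁴ = 1.232×10^-7 m⁴
Effective length L_e = K·L = 0.5 × 8.00 = 4.000 m
P_cr = π²EI / L_e² = π² × 113×10⁹ × 1.232×10^-7 / 4.000² = 8.587×10^3 N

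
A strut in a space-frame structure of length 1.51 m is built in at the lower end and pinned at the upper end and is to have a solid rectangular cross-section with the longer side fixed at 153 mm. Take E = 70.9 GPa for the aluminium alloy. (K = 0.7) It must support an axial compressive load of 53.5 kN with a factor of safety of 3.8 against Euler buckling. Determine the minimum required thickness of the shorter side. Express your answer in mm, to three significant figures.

Required P_cr = n·P = 3.8 × 53.5 = 203.3 kN
L_e = K·L = 0.7 × 1.51 = 1.057 m
Required I = P_cr·L_e²/(π²E) = 2.033×10^5 × 1.057² / (π² × 7.09×10^10) = 3.246×10^-7 m⁴
I_req = 3.246×10^5 mm⁴
Rectangle, weak axis: I_min = h·b³/12 with h = 153 mm fixed  ⇒  b = (12I/h)^(1/3) = 29.4 mm

b ≈ 29.4 mm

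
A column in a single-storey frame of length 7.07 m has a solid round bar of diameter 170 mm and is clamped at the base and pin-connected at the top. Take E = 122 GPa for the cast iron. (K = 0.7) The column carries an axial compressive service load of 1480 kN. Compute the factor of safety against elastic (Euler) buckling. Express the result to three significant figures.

n ≈ 1.36

I = πd⁴/64 = π×170⁴/64 = 4.100×10^7 mm⁴
I = 4.100×10^7 mm⁴ = 4.100×10^-5 m⁴
Effective length L_e = K·L = 0.7 × 7.07 = 4.949 m
P_cr = π²EI / L_e² = π² × 122×10⁹ × 4.100×10^-5 / 4.949² = 2.016×10^6 N
Factor of safety n = P_cr / P = 2015.5 / 1480 = 1.36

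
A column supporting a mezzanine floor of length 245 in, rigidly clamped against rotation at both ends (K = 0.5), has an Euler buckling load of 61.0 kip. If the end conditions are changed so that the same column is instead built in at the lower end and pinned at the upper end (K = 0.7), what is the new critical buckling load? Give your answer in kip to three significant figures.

P_cr ∝ 1/K², so P_cr,new = P_cr,old × (K_old/K_new)² = 61.0 × (0.5/0.7)²
= 61.0 × 0.5102 = 31.1 kip

P_cr ≈ 31.1 kip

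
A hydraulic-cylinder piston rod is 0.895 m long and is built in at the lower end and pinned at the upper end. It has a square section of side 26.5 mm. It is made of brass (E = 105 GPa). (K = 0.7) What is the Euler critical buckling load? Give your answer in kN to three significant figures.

I = a⁴/12 = 26.5⁴/12 = 4.110×10^4 mm⁴
I = 4.110×10^4 mm⁴ = 4.110×10^-8 m⁴
Effective length L_e = K·L = 0.7 × 0.895 = 0.6265 m
P_cr = π²EI / L_e² = π² × 105×10⁹ × 4.110×10^-8 / 0.6265² = 1.085×10^5 N

P_cr ≈ 109 kN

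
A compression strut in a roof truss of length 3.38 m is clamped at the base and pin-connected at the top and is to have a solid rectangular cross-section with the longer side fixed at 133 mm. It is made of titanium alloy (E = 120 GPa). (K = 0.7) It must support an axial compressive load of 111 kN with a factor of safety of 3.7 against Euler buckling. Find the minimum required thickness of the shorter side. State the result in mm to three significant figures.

b ≈ 56.0 mm

Required P_cr = n·P = 3.7 × 111 = 410.7 kN
L_e = K·L = 0.7 × 3.38 = 2.366 m
Required I = P_cr·L_e²/(π²E) = 4.107×10^5 × 2.366² / (π² × 1.20×10^11) = 1.941×10^-6 m⁴
I_req = 1.941×10^6 mm⁴
Rectangle, weak axis: I_min = h·b³/12 with h = 133 mm fixed  ⇒  b = (12I/h)^(1/3) = 56.0 mm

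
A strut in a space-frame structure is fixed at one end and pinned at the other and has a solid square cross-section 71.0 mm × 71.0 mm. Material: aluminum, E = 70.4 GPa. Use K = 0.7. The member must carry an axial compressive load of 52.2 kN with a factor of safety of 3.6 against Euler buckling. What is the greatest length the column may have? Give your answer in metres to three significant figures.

L_max ≈ 4.00 m

I = a⁴/12 = 71.0⁴/12 = 2.118×10^6 mm⁴
I = 2.118×10^-6 m⁴
Required critical load P_cr = n·P = 3.6 × 52.2 = 187.9 kN = 1.879×10^5 N
From P_cr = π²EI/(K·L)²:  L = (1/K)·√(π²EI/P_cr) = (1/0.7)·√(π²×7.04×10^10×2.118×10^-6/1.879×10^5)
L = 4.00 m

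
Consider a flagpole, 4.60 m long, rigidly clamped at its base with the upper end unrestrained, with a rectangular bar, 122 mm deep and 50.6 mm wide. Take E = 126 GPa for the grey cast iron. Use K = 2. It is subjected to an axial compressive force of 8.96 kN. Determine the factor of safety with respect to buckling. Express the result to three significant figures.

n ≈ 2.16

Buckling occurs about the weak axis: I_min = h·b³/12 with b = 50.6 mm (the shorter side).
I_min = 122×50.6³/12 = 1.317×10^6 mm⁴
I = 1.317×10^6 mm⁴ = 1.317×10^-6 m⁴
Effective length L_e = K·L = 2 × 4.60 = 9.200 m
P_cr = π²EI / L_e² = π² × 126×10⁹ × 1.317×10^-6 / 9.200² = 1.935×10^4 N
Factor of safety n = P_cr / P = 19.352 / 8.96 = 2.16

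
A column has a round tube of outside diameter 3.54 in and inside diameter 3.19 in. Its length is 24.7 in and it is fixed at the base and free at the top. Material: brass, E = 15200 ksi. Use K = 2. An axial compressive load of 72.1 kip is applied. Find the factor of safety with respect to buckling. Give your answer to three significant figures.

n ≈ 2.24

d_o = 3.54 in, d_i = 3.19 in
I = π(d_o⁴ − d_i⁴)/64 = π(3.54⁴ − 3.190⁴)/64 = 2.626 in⁴
Effective length L_e = K·L = 2 × 24.7 = 49.40 in
P_cr = π²EI / L_e² = π² × 15200×10³ × 2.626 / 49.40² = 1.614×10^5 lb
Factor of safety n = P_cr / P = 161.40 / 72.1 = 2.24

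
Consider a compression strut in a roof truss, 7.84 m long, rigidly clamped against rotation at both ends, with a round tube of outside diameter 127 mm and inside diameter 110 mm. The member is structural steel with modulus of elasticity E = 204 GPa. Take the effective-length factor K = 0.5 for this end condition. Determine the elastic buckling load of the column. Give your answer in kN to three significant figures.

P_cr ≈ 732 kN

d_o = 127 mm, d_i = 110 mm
I = π(d_o⁴ − d_i⁴)/64 = π(127⁴ − 110.0⁴)/64 = 5.583×10^6 mm⁴
I = 5.583×10^6 mm⁴ = 5.583×10^-6 m⁴
Effective length L_e = K·L = 0.5 × 7.84 = 3.920 m
P_cr = π²EI / L_e² = π² × 204×10⁹ × 5.583×10^-6 / 3.920² = 7.315×10^5 N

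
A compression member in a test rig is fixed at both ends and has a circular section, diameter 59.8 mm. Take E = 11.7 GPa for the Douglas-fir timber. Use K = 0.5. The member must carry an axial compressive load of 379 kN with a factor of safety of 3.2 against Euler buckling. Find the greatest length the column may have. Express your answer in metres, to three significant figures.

I = πd⁴/64 = π×59.8⁴/64 = 6.277×10^5 mm⁴
I = 6.277×10^-7 m⁴
Required critical load P_cr = n·P = 3.2 × 379 = 1213 kN = 1.213×10^6 N
From P_cr = π²EI/(K·L)²:  L = (1/K)·√(π²EI/P_cr) = (1/0.5)·√(π²×1.17×10^10×6.277×10^-7/1.213×10^6)
L = 0.489 m

L_max ≈ 0.489 m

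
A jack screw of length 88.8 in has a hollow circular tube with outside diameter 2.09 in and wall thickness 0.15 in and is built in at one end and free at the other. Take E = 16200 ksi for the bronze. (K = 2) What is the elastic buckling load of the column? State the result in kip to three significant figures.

P_cr ≈ 2.19 kip

Inner diameter d_i = 2.09 − 2×0.15 = 1.790 in
I = π(d_o⁴ − d_i⁴)/64 = π(2.09⁴ − 1.790⁴)/64 = 0.4327 in⁴
Effective length L_e = K·L = 2 × 88.8 = 177.6 in
P_cr = π²EI / L_e² = π² × 16200×10³ × 0.4327 / 177.6² = 2.193×10^3 lb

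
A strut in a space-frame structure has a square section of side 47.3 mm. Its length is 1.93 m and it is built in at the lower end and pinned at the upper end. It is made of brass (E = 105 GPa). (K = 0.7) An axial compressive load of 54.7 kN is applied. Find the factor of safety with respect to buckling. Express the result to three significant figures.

n ≈ 4.33

I = a⁴/12 = 47.3⁴/12 = 4.171×10^5 mm⁴
I = 4.171×10^5 mm⁴ = 4.171×10^-7 m⁴
Effective length L_e = K·L = 0.7 × 1.93 = 1.351 m
P_cr = π²EI / L_e² = π² × 105×10⁹ × 4.171×10^-7 / 1.351² = 2.368×10^5 N
Factor of safety n = P_cr / P = 236.83 / 54.7 = 4.33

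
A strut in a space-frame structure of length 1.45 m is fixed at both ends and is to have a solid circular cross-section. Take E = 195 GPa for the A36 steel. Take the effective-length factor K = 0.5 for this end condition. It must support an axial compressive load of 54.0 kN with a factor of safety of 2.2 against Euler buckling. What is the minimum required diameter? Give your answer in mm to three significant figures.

Required P_cr = n·P = 2.2 × 54.0 = 118.8 kN
L_e = K·L = 0.5 × 1.45 = 0.7250 m
Required I = P_cr·L_e²/(π²E) = 1.188×10^5 × 0.7250² / (π² × 1.95×10^11) = 3.245×10^-8 m⁴
I_req = 3.245×10^4 mm⁴
Solid circle: I = πd⁴/64  ⇒  d = (64I/π)^(1/4) = (64×3.245×10^4/π)^(1/4) = 28.5 mm

d ≈ 28.5 mm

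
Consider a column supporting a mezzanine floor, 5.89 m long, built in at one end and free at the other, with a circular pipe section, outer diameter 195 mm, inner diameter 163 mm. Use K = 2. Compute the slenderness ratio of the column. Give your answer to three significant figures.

d_o = 195 mm, d_i = 163 mm
I = π(d_o⁴ − d_i⁴)/64 = π(195⁴ − 163.0⁴)/64 = 3.632×10^7 mm⁴
A = 8.998×10^3 mm²;  r_min = √(I/A) = √(3.632×10^7/8.998×10^3) = 63.54 mm
L_e = K·L = 2 × 5.89 m = 11.78 m = 11780 mm
λ = L_e / r_min = 11780 / 63.54 = 185

λ ≈ 185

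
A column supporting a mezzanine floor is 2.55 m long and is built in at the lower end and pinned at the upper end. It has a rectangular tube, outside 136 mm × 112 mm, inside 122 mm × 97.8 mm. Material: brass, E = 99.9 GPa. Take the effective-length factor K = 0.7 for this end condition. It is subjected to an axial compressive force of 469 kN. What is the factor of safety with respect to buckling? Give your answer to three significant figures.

Weak-axis I_min = (h_o·b_o³ − h_i·b_i³)/12 with b_o = 112, b_i = 97.80 mm (shorter outer/inner sides).
I_min = (136×112³ − 122.0×97.80³)/12 = 6.412×10^6 mm⁴
I = 6.412×10^6 mm⁴ = 6.412×10^-6 m⁴
Effective length L_e = K·L = 0.7 × 2.55 = 1.785 m
P_cr = π²EI / L_e² = π² × 99.9×10⁹ × 6.412×10^-6 / 1.785² = 1.984×10^6 N
Factor of safety n = P_cr / P = 1984.2 / 469 = 4.23

n ≈ 4.23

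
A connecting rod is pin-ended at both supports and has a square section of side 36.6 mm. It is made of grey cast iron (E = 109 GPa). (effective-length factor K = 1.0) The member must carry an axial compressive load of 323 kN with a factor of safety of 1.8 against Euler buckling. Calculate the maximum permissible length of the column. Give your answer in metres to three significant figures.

I = a⁴/12 = 36.6⁴/12 = 1.495×10^5 mm⁴
I = 1.495×10^-7 m⁴
Required critical load P_cr = n·P = 1.8 × 323 = 581.4 kN = 5.814×10^5 N
From P_cr = π²EI/(K·L)²:  L = (1/K)·√(π²EI/P_cr) = (1/1)·√(π²×1.09×10^11×1.495×10^-7/5.814×10^5)
L = 0.526 m

L_max ≈ 0.526 m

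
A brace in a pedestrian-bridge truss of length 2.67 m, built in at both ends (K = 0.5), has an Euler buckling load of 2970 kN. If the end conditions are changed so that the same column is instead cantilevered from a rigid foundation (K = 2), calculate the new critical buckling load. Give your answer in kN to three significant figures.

P_cr ≈ 186 kN

P_cr ∝ 1/K², so P_cr,new = P_cr,old × (K_old/K_new)² = 2970 × (0.5/2)²
= 2970 × 0.06250 = 186 kN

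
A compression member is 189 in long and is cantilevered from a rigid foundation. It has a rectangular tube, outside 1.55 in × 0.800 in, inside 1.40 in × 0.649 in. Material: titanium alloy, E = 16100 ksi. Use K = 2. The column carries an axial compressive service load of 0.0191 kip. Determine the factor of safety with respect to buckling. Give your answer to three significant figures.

n ≈ 1.99

Weak-axis I_min = (h_o·b_o³ − h_i·b_i³)/12 with b_o = 0.800, b_i = 0.6490 in (shorter outer/inner sides).
I_min = (1.55×0.800³ − 1.400×0.6490³)/12 = 3.424×10^-2 in⁴
Effective length L_e = K·L = 2 × 189 = 378.0 in
P_cr = π²EI / L_e² = π² × 16100×10³ × 3.424×10^-2 / 378.0² = 38.08 lb
Factor of safety n = P_cr / P = 0.038080 / 0.0191 = 1.99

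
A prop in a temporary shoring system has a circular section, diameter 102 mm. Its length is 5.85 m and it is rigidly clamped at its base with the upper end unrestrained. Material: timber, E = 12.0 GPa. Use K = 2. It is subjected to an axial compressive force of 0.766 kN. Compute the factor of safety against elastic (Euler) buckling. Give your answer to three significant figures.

I = πd⁴/64 = π×102⁴/64 = 5.313×10^6 mm⁴
I = 5.313×10^6 mm⁴ = 5.313×10^-6 m⁴
Effective length L_e = K·L = 2 × 5.85 = 11.70 m
P_cr = π²EI / L_e² = π² × 12.0×10⁹ × 5.313×10^-6 / 11.70² = 4.597×10^3 N
Factor of safety n = P_cr / P = 4.5971 / 0.766 = 6.00

n ≈ 6.00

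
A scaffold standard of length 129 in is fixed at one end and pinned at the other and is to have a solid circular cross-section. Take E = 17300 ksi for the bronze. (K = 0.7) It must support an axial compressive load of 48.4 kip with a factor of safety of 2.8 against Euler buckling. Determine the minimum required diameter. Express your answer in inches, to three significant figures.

Required P_cr = n·P = 2.8 × 48.4 = 135.5 kip
L_e = K·L = 0.7 × 129 = 90.30 in
Required I = P_cr·L_e²/(π²E) = 1.355×10^5 × 90.30² / (π² × 1.73×10^7) = 6.472 in⁴
Solid circle: I = πd⁴/64  ⇒  d = (64I/π)^(1/4) = (64×6.472/π)^(1/4) = 3.39 in

d ≈ 3.39 in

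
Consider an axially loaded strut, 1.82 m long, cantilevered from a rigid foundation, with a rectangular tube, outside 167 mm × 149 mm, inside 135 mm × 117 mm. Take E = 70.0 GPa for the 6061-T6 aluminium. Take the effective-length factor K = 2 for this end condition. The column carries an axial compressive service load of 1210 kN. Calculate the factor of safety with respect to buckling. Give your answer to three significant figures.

Weak-axis I_min = (h_o·b_o³ − h_i·b_i³)/12 with b_o = 149, b_i = 117.0 mm (shorter outer/inner sides).
I_min = (167×149³ − 135.0×117.0³)/12 = 2.802×10^7 mm⁴
I = 2.802×10^7 mm⁴ = 2.802×10^-5 m⁴
Effective length L_e = K·L = 2 × 1.82 = 3.640 m
P_cr = π²EI / L_e² = π² × 70.0×10⁹ × 2.802×10^-5 / 3.640² = 1.461×10^6 N
Factor of safety n = P_cr / P = 1460.9 / 1210 = 1.21

n ≈ 1.21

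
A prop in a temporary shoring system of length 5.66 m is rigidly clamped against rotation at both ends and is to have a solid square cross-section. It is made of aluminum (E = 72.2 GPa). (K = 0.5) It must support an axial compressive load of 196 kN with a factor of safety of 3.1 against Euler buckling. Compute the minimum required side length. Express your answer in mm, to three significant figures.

a ≈ 95.1 mm

Required P_cr = n·P = 3.1 × 196 = 607.6 kN
L_e = K·L = 0.5 × 5.66 = 2.830 m
Required I = P_cr·L_e²/(π²E) = 6.076×10^5 × 2.830² / (π² × 7.22×10^10) = 6.829×10^-6 m⁴
I_req = 6.829×10^6 mm⁴
Solid square: I = a⁴/12  ⇒  a = (12I)^(1/4) = (12×6.829×10^6)^(1/4) = 95.1 mm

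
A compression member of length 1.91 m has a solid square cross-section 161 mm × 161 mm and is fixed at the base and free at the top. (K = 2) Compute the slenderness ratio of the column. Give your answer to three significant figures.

For a square r = a/√12 = 161/√12 = 46.48 mm
L_e = K·L = 2 × 1.91 m = 3.820 m = 3820.0 mm
λ = L_e / r_min = 3820.0 / 46.48 = 82.2

λ ≈ 82.2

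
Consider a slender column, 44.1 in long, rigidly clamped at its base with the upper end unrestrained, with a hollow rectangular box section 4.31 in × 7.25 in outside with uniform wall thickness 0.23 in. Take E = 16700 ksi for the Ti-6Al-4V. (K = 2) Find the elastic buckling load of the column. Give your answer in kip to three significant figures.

Inner dimensions: h_i = 7.25 − 2×0.23 = 6.790 in, b_i = 4.31 − 2×0.23 = 3.850 in
Weak-axis I_min = (h_o·b_o³ − h_i·b_i³)/12 with b_o = 4.31, b_i = 3.850 in (shorter outer/inner sides).
I_min = (7.25×4.31³ − 6.790×3.850³)/12 = 16.08 in⁴
Effective length L_e = K·L = 2 × 44.1 = 88.20 in
P_cr = π²EI / L_e² = π² × 16700×10³ × 16.08 / 88.20² = 3.407×10^5 lb

P_cr ≈ 341 kip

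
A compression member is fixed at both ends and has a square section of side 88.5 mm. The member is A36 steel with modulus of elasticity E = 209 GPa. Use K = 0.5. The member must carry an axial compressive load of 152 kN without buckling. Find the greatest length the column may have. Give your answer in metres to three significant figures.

L_max ≈ 16.7 m

I = a⁴/12 = 88.5⁴/12 = 5.112×10^6 mm⁴
I = 5.112×10^-6 m⁴
At the buckling limit P_cr = P = 1.520×10^5 N
From P_cr = π²EI/(K·L)²:  L = (1/K)·√(π²EI/P_cr) = (1/0.5)·√(π²×2.09×10^11×5.112×10^-6/1.520×10^5)
L = 16.7 m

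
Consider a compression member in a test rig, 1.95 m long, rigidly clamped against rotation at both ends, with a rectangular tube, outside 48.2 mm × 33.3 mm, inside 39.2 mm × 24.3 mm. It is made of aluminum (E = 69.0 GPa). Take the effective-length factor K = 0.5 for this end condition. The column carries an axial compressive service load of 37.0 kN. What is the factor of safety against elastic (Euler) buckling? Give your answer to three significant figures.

Weak-axis I_min = (h_o·b_o³ − h_i·b_i³)/12 with b_o = 33.3, b_i = 24.30 mm (shorter outer/inner sides).
I_min = (48.2×33.3³ − 39.20×24.30³)/12 = 1.014×10^5 mm⁴
I = 1.014×10^5 mm⁴ = 1.014×10^-7 m⁴
Effective length L_e = K·L = 0.5 × 1.95 = 0.9750 m
P_cr = π²EI / L_e² = π² × 69.0×10⁹ × 1.014×10^-7 / 0.9750² = 7.267×10^4 N
Factor of safety n = P_cr / P = 72.674 / 37.0 = 1.96

n ≈ 1.96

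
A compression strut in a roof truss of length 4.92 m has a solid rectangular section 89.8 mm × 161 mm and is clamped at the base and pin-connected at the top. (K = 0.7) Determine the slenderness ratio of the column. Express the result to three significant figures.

Buckling occurs about the weak axis: I_min = h·b³/12 with b = 89.8 mm (the shorter side).
I_min = 161×89.8³/12 = 9.716×10^6 mm⁴
A = 1.446×10^4 mm²;  r_min = √(I/A) = √(9.716×10^6/1.446×10^4) = 25.92 mm
L_e = K·L = 0.7 × 4.92 m = 3.444 m = 3444.0 mm
λ = L_e / r_min = 3444.0 / 25.92 = 133

λ ≈ 133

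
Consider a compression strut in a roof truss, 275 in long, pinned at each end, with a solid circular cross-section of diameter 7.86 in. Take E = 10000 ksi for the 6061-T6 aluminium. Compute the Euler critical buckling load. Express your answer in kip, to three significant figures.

I = πd⁴/64 = π×7.86⁴/64 = 187.4 in⁴
Effective length L_e = K·L = 1 × 275 = 275.0 in
P_cr = π²EI / L_e² = π² × 10000×10³ × 187.4 / 275.0² = 2.445×10^5 lb

P_cr ≈ 245 kip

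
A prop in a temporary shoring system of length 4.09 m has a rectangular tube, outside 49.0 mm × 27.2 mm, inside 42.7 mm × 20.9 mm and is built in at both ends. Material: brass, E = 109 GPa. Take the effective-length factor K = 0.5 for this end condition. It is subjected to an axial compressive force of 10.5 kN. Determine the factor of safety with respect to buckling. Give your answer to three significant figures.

n ≈ 1.22

Weak-axis I_min = (h_o·b_o³ − h_i·b_i³)/12 with b_o = 27.2, b_i = 20.90 mm (shorter outer/inner sides).
I_min = (49.0×27.2³ − 42.70×20.90³)/12 = 4.969×10^4 mm⁴
I = 4.969×10^4 mm⁴ = 4.969×10^-8 m⁴
Effective length L_e = K·L = 0.5 × 4.09 = 2.045 m
P_cr = π²EI / L_e² = π² × 109×10⁹ × 4.969×10^-8 / 2.045² = 1.278×10^4 N
Factor of safety n = P_cr / P = 12.781 / 10.5 = 1.22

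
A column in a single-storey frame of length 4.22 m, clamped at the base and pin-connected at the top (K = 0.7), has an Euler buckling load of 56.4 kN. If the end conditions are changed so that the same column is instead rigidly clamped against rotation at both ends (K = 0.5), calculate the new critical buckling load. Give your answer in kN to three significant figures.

P_cr ∝ 1/K², so P_cr,new = P_cr,old × (K_old/K_new)² = 56.4 × (0.7/0.5)²
= 56.4 × 1.960 = 111 kN

P_cr ≈ 111 kN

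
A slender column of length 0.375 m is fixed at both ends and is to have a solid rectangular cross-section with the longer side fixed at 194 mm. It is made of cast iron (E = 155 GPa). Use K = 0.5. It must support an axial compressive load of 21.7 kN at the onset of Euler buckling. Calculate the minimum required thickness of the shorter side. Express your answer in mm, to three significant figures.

b ≈ 3.14 mm

L_e = K·L = 0.5 × 0.375 = 0.1875 m
Required I = P_cr·L_e²/(π²E) = 2.170×10^4 × 0.1875² / (π² × 1.55×10^11) = 4.987×10^-10 m⁴
I_req = 498.7 mm⁴
Rectangle, weak axis: I_min = h·b³/12 with h = 194 mm fixed  ⇒  b = (12I/h)^(1/3) = 3.14 mm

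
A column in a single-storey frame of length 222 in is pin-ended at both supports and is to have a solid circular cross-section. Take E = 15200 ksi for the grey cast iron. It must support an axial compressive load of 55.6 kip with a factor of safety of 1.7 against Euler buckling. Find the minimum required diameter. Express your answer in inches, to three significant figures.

d ≈ 5.02 in

Required P_cr = n·P = 1.7 × 55.6 = 94.52 kip
L_e = K·L = 1 × 222 = 222.0 in
Required I = P_cr·L_e²/(π²E) = 9.452×10^4 × 222.0² / (π² × 1.52×10^7) = 31.05 in⁴
Solid circle: I = πd⁴/64  ⇒  d = (64I/π)^(1/4) = (64×31.05/π)^(1/4) = 5.02 in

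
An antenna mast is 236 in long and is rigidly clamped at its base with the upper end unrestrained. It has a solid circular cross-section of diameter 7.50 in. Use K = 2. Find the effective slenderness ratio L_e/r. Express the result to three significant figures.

I = πd⁴/64 = π×7.50⁴/64 = 155.3 in⁴
A = 44.18 in²;  r_min = √(I/A) = √(155.3/44.18) = 1.875 in
L_e = K·L = 2 × 236 = 472.0 in
λ = L_e / r_min = 472.00 / 1.875 = 252

λ ≈ 252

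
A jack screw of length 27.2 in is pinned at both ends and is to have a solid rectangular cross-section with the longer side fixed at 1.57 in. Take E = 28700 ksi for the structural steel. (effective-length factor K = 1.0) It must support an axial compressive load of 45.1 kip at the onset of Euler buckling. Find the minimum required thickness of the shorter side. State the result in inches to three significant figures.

b ≈ 0.966 in

L_e = K·L = 1 × 27.2 = 27.20 in
Required I = P_cr·L_e²/(π²E) = 4.510×10^4 × 27.20² / (π² × 2.87×10^7) = 0.1178 in⁴
Rectangle, weak axis: I_min = h·b³/12 with h = 1.57 in fixed  ⇒  b = (12I/h)^(1/3) = 0.966 in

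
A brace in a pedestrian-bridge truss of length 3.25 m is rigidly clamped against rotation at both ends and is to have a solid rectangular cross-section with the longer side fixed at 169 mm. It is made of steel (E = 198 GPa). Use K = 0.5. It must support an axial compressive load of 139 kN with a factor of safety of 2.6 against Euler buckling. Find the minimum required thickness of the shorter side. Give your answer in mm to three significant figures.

b ≈ 32.6 mm

Required P_cr = n·P = 2.6 × 139 = 361.4 kN
L_e = K·L = 0.5 × 3.25 = 1.625 m
Required I = P_cr·L_e²/(π²E) = 3.614×10^5 × 1.625² / (π² × 1.98×10^11) = 4.883×10^-7 m⁴
I_req = 4.883×10^5 mm⁴
Rectangle, weak axis: I_min = h·b³/12 with h = 169 mm fixed  ⇒  b = (12I/h)^(1/3) = 32.6 mm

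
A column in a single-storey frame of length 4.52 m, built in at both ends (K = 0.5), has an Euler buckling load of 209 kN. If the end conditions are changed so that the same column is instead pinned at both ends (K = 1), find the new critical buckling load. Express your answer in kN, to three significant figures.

P_cr ≈ 52.2 kN

P_cr ∝ 1/K², so P_cr,new = P_cr,old × (K_old/K_new)² = 209 × (0.5/1)²
= 209 × 0.2500 = 52.2 kN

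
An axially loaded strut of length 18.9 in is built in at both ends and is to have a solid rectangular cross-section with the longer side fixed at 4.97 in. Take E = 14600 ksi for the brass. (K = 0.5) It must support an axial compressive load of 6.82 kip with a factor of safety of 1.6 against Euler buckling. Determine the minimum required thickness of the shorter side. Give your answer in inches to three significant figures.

b ≈ 0.254 in

Required P_cr = n·P = 1.6 × 6.82 = 10.91 kip
L_e = K·L = 0.5 × 18.9 = 9.450 in
Required I = P_cr·L_e²/(π²E) = 1.091×10^4 × 9.450² / (π² × 1.46×10^7) = 6.763×10^-3 in⁴
Rectangle, weak axis: I_min = h·b³/12 with h = 4.97 in fixed  ⇒  b = (12I/h)^(1/3) = 0.254 in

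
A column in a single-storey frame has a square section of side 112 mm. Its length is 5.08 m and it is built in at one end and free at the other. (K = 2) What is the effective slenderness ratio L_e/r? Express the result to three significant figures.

λ ≈ 314

For a square r = a/√12 = 112/√12 = 32.33 mm
L_e = K·L = 2 × 5.08 m = 10.16 m = 10160 mm
λ = L_e / r_min = 10160 / 32.33 = 314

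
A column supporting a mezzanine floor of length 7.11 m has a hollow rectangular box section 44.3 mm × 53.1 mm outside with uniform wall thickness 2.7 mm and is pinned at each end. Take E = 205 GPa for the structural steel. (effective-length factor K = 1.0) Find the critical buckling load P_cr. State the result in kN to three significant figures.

P_cr ≈ 6.03 kN

Inner dimensions: h_i = 53.1 − 2×2.7 = 47.70 mm, b_i = 44.3 − 2×2.7 = 38.90 mm
Weak-axis I_min = (h_o·b_o³ − h_i·b_i³)/12 with b_o = 44.3, b_i = 38.90 mm (shorter outer/inner sides).
I_min = (53.1×44.3³ − 47.70×38.90³)/12 = 1.507×10^5 mm⁴
I = 1.507×10^5 mm⁴ = 1.507×10^-7 m⁴
Effective length L_e = K·L = 1 × 7.11 = 7.110 m
P_cr = π²EI / L_e² = π² × 205×10⁹ × 1.507×10^-7 / 7.110² = 6.032×10^3 N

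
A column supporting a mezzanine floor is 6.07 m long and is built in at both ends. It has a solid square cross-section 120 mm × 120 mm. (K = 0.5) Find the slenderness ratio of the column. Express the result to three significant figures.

For a square r = a/√12 = 120/√12 = 34.64 mm
L_e = K·L = 0.5 × 6.07 m = 3.035 m = 3035.0 mm
λ = L_e / r_min = 3035.0 / 34.64 = 87.6

λ ≈ 87.6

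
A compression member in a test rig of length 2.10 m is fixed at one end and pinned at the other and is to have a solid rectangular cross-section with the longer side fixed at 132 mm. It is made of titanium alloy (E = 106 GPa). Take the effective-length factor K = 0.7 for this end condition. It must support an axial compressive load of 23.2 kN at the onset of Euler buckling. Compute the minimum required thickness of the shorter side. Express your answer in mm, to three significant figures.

b ≈ 16.3 mm

L_e = K·L = 0.7 × 2.10 = 1.470 m
Required I = P_cr·L_e²/(π²E) = 2.320×10^4 × 1.470² / (π² × 1.06×10^11) = 4.792×10^-8 m⁴
I_req = 4.792×10^4 mm⁴
Rectangle, weak axis: I_min = h·b³/12 with h = 132 mm fixed  ⇒  b = (12I/h)^(1/3) = 16.3 mm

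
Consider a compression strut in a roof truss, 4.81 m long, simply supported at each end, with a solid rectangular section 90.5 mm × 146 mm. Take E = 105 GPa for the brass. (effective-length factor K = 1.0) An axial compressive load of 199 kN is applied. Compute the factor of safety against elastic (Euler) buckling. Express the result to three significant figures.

Buckling occurs about the weak axis: I_min = h·b³/12 with b = 90.5 mm (the shorter side).
I_min = 146×90.5³/12 = 9.018×10^6 mm⁴
I = 9.018×10^6 mm⁴ = 9.018×10^-6 m⁴
Effective length L_e = K·L = 1 × 4.81 = 4.810 m
P_cr = π²EI / L_e² = π² × 105×10⁹ × 9.018×10^-6 / 4.810² = 4.039×10^5 N
Factor of safety n = P_cr / P = 403.94 / 199 = 2.03

n ≈ 2.03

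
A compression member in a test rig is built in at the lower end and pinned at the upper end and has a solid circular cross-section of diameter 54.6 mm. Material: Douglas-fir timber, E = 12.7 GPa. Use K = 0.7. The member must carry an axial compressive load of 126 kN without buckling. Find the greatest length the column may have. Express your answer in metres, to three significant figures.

L_max ≈ 0.941 m

I = πd⁴/64 = π×54.6⁴/64 = 4.363×10^5 mm⁴
I = 4.363×10^-7 m⁴
At the buckling limit P_cr = P = 1.260×10^5 N
From P_cr = π²EI/(K·L)²:  L = (1/K)·√(π²EI/P_cr) = (1/0.7)·√(π²×1.27×10^10×4.363×10^-7/1.260×10^5)
L = 0.941 m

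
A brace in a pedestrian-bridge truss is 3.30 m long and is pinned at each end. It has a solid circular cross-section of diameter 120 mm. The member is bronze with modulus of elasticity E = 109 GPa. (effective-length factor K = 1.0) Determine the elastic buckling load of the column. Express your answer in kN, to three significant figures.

I = πd⁴/64 = π×120⁴/64 = 1.018×10^7 mm⁴
I = 1.018×10^7 mm⁴ = 1.018×10^-5 m⁴
Effective length L_e = K·L = 1 × 3.30 = 3.300 m
P_cr = π²EI / L_e² = π² × 109×10⁹ × 1.018×10^-5 / 3.300² = 1.006×10^6 N

P_cr ≈ 1010 kN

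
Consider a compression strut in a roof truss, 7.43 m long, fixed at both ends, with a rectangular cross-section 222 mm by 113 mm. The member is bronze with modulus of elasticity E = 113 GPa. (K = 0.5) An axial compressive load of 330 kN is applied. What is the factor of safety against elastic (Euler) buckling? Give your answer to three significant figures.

n ≈ 6.54

Buckling occurs about the weak axis: I_min = h·b³/12 with b = 113 mm (the shorter side).
I_min = 222×113³/12 = 2.669×10^7 mm⁴
I = 2.669×10^7 mm⁴ = 2.669×10^-5 m⁴
Effective length L_e = K·L = 0.5 × 7.43 = 3.715 m
P_cr = π²EI / L_e² = π² × 113×10⁹ × 2.669×10^-5 / 3.715² = 2.157×10^6 N
Factor of safety n = P_cr / P = 2157.1 / 330 = 6.54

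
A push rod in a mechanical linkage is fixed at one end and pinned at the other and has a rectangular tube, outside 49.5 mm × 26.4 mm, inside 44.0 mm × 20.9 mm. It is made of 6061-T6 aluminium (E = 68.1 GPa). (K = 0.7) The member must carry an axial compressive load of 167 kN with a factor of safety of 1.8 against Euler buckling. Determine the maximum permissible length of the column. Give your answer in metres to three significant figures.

Weak-axis I_min = (h_o·b_o³ − h_i·b_i³)/12 with b_o = 26.4, b_i = 20.90 mm (shorter outer/inner sides).
I_min = (49.5×26.4³ − 44.00×20.90³)/12 = 4.242×10^4 mm⁴
I = 4.242×10^-8 m⁴
Required critical load P_cr = n·P = 1.8 × 167 = 300.6 kN = 3.006×10^5 N
From P_cr = π²EI/(K·L)²:  L = (1/K)·√(π²EI/P_cr) = (1/0.7)·√(π²×6.81×10^10×4.242×10^-8/3.006×10^5)
L = 0.440 m

L_max ≈ 0.440 m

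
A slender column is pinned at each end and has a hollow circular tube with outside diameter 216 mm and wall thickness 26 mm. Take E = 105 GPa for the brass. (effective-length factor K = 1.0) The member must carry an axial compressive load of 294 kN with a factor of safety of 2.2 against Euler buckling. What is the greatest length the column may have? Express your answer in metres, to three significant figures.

Inner diameter d_i = 216 − 2×26 = 164.0 mm
I = π(d_o⁴ − d_i⁴)/64 = π(216⁴ − 164.0⁴)/64 = 7.134×10^7 mm⁴
I = 7.134×10^-5 m⁴
Required critical load P_cr = n·P = 2.2 × 294 = 646.8 kN = 6.468×10^5 N
From P_cr = π²EI/(K·L)²:  L = (1/K)·√(π²EI/P_cr) = (1/1)·√(π²×1.05×10^11×7.134×10^-5/6.468×10^5)
L = 10.7 m

L_max ≈ 10.7 m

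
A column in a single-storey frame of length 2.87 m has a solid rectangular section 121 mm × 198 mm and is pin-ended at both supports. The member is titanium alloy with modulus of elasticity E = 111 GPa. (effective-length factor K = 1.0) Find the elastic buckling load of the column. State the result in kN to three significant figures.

P_cr ≈ 3890 kN

Buckling occurs about the weak axis: I_min = h·b³/12 with b = 121 mm (the shorter side).
I_min = 198×121³/12 = 2.923×10^7 mm⁴
I = 2.923×10^7 mm⁴ = 2.923×10^-5 m⁴
Effective length L_e = K·L = 1 × 2.87 = 2.870 m
P_cr = π²EI / L_e² = π² × 111×10⁹ × 2.923×10^-5 / 2.870² = 3.888×10^6 N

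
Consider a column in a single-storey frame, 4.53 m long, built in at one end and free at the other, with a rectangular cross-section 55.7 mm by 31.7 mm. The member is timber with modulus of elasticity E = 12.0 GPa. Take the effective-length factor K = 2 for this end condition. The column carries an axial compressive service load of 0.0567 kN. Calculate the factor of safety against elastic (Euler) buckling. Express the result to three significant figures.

n ≈ 3.76

Buckling occurs about the weak axis: I_min = h·b³/12 with b = 31.7 mm (the shorter side).
I_min = 55.7×31.7³/12 = 1.479×10^5 mm⁴
I = 1.479×10^5 mm⁴ = 1.479×10^-7 m⁴
Effective length L_e = K·L = 2 × 4.53 = 9.060 m
P_cr = π²EI / L_e² = π² × 12.0×10⁹ × 1.479×10^-7 / 9.060² = 213.3 N
Factor of safety n = P_cr / P = 0.21334 / 0.0567 = 3.76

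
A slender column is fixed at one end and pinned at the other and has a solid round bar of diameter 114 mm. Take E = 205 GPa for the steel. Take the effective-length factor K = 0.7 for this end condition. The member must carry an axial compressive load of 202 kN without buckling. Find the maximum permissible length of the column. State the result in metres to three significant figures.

L_max ≈ 13.0 m

I = πd⁴/64 = π×114⁴/64 = 8.291×10^6 mm⁴
I = 8.291×10^-6 m⁴
At the buckling limit P_cr = P = 2.020×10^5 N
From P_cr = π²EI/(K·L)²:  L = (1/K)·√(π²EI/P_cr) = (1/0.7)·√(π²×2.05×10^11×8.291×10^-6/2.020×10^5)
L = 13.0 m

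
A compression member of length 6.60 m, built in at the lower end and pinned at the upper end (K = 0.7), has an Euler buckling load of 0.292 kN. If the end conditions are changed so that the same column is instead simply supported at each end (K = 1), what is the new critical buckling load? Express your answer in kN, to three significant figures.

P_cr ∝ 1/K², so P_cr,new = P_cr,old × (K_old/K_new)² = 0.292 × (0.7/1)²
= 0.292 × 0.4900 = 0.143 kN

P_cr ≈ 0.143 kN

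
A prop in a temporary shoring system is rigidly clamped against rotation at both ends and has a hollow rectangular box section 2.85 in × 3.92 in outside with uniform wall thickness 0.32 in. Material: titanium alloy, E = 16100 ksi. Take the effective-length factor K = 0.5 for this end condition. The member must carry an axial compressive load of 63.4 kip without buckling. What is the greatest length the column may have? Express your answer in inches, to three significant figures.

L_max ≈ 215 in

Inner dimensions: h_i = 3.92 − 2×0.32 = 3.280 in, b_i = 2.85 − 2×0.32 = 2.210 in
Weak-axis I_min = (h_o·b_o³ − h_i·b_i³)/12 with b_o = 2.85, b_i = 2.210 in (shorter outer/inner sides).
I_min = (3.92×2.85³ − 3.280×2.210³)/12 = 4.612 in⁴
At the buckling limit P_cr = P = 6.340×10^4 lb
From P_cr = π²EI/(K·L)²:  L = (1/K)·√(π²EI/P_cr) = (1/0.5)·√(π²×1.61×10^7×4.612/6.340×10^4)
L = 215 in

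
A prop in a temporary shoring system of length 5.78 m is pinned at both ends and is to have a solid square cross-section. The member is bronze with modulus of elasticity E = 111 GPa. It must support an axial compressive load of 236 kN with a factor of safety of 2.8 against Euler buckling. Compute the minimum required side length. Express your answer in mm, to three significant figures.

Required P_cr = n·P = 2.8 × 236 = 660.8 kN
L_e = K·L = 1 × 5.78 = 5.780 m
Required I = P_cr·L_e²/(π²E) = 6.608×10^5 × 5.780² / (π² × 1.11×10^11) = 2.015×10^-5 m⁴
I_req = 2.015×10^7 mm⁴
Solid square: I = a⁴/12  ⇒  a = (12I)^(1/4) = (12×2.015×10^7)^(1/4) = 125 mm

a ≈ 125 mm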